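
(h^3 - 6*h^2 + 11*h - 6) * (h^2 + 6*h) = h^5 - 25*h^3 + 60*h^2 - 36*h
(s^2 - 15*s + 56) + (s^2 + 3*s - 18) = 2*s^2 - 12*s + 38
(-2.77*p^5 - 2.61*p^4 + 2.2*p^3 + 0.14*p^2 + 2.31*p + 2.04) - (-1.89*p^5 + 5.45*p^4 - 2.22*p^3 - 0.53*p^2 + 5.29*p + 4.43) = -0.88*p^5 - 8.06*p^4 + 4.42*p^3 + 0.67*p^2 - 2.98*p - 2.39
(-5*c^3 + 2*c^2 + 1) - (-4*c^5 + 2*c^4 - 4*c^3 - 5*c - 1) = 4*c^5 - 2*c^4 - c^3 + 2*c^2 + 5*c + 2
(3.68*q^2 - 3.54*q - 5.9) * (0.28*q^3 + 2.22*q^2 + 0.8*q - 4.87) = 1.0304*q^5 + 7.1784*q^4 - 6.5668*q^3 - 33.8516*q^2 + 12.5198*q + 28.733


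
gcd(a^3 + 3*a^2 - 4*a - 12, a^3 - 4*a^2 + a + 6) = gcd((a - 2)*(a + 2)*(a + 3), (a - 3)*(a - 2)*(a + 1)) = a - 2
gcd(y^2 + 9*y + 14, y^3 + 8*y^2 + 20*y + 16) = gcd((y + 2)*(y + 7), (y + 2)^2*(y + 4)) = y + 2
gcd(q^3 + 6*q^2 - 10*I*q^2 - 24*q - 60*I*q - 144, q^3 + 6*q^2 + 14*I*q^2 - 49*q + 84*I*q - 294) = q + 6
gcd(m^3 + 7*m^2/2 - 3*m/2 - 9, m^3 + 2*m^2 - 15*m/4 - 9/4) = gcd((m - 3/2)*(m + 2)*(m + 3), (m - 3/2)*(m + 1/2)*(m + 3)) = m^2 + 3*m/2 - 9/2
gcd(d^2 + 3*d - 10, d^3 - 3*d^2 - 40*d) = d + 5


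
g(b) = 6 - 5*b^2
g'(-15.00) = 150.00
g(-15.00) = -1119.00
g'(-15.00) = 150.00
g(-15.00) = -1119.00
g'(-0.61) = 6.10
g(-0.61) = 4.14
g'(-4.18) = 41.80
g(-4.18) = -81.36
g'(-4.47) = 44.70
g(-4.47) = -93.90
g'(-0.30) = 3.00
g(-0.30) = 5.55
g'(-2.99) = 29.90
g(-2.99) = -38.70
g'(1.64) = -16.40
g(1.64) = -7.45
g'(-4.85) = 48.50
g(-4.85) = -111.61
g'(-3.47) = 34.70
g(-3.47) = -54.20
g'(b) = -10*b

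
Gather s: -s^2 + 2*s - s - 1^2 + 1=-s^2 + s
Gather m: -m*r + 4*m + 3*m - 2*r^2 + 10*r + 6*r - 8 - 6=m*(7 - r) - 2*r^2 + 16*r - 14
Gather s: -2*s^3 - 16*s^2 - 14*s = -2*s^3 - 16*s^2 - 14*s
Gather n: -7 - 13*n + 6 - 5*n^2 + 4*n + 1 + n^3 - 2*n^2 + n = n^3 - 7*n^2 - 8*n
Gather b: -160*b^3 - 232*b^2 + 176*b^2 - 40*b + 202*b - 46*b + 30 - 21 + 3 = -160*b^3 - 56*b^2 + 116*b + 12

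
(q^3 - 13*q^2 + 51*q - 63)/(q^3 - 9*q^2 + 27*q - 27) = (q - 7)/(q - 3)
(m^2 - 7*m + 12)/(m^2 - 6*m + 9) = (m - 4)/(m - 3)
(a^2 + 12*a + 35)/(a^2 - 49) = (a + 5)/(a - 7)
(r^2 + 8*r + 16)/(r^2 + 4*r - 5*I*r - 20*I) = (r + 4)/(r - 5*I)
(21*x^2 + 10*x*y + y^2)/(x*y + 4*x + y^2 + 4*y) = (21*x^2 + 10*x*y + y^2)/(x*y + 4*x + y^2 + 4*y)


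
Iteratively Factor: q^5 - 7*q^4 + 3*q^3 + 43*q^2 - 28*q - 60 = (q - 5)*(q^4 - 2*q^3 - 7*q^2 + 8*q + 12) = (q - 5)*(q - 2)*(q^3 - 7*q - 6) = (q - 5)*(q - 2)*(q + 1)*(q^2 - q - 6) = (q - 5)*(q - 3)*(q - 2)*(q + 1)*(q + 2)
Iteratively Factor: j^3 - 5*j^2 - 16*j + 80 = (j + 4)*(j^2 - 9*j + 20) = (j - 4)*(j + 4)*(j - 5)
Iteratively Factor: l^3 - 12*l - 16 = (l + 2)*(l^2 - 2*l - 8) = (l - 4)*(l + 2)*(l + 2)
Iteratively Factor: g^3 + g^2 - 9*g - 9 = (g + 1)*(g^2 - 9) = (g + 1)*(g + 3)*(g - 3)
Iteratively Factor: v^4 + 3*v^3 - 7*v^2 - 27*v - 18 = (v - 3)*(v^3 + 6*v^2 + 11*v + 6) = (v - 3)*(v + 3)*(v^2 + 3*v + 2) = (v - 3)*(v + 1)*(v + 3)*(v + 2)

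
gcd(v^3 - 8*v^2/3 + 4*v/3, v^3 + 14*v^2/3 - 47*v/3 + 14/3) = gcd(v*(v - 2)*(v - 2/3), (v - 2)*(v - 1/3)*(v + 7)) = v - 2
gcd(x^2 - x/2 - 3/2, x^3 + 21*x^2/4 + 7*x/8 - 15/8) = 1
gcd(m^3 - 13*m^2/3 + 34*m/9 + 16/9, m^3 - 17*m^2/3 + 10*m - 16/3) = m^2 - 14*m/3 + 16/3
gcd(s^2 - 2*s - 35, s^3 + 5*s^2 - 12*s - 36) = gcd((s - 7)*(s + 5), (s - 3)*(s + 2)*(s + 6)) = 1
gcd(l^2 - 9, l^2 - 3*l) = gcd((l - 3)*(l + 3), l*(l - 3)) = l - 3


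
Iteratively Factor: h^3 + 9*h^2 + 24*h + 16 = (h + 4)*(h^2 + 5*h + 4) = (h + 1)*(h + 4)*(h + 4)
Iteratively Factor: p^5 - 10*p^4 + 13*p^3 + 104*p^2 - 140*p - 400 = (p - 5)*(p^4 - 5*p^3 - 12*p^2 + 44*p + 80) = (p - 5)^2*(p^3 - 12*p - 16) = (p - 5)^2*(p + 2)*(p^2 - 2*p - 8) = (p - 5)^2*(p + 2)^2*(p - 4)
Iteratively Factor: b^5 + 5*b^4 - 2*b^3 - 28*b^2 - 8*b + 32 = (b - 1)*(b^4 + 6*b^3 + 4*b^2 - 24*b - 32) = (b - 2)*(b - 1)*(b^3 + 8*b^2 + 20*b + 16) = (b - 2)*(b - 1)*(b + 2)*(b^2 + 6*b + 8) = (b - 2)*(b - 1)*(b + 2)^2*(b + 4)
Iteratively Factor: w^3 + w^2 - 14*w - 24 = (w - 4)*(w^2 + 5*w + 6) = (w - 4)*(w + 2)*(w + 3)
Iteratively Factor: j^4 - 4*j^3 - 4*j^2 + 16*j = (j - 2)*(j^3 - 2*j^2 - 8*j) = (j - 4)*(j - 2)*(j^2 + 2*j) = (j - 4)*(j - 2)*(j + 2)*(j)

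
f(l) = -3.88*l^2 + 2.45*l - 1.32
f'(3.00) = -20.83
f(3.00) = -28.89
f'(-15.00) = 118.85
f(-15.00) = -911.07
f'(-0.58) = 6.95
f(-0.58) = -4.05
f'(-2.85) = 24.57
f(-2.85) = -39.82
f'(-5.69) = 46.60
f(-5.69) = -140.88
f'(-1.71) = 15.72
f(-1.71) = -16.86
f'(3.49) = -24.63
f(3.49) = -40.03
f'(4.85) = -35.19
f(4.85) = -80.70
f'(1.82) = -11.67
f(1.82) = -9.71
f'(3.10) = -21.61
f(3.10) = -31.01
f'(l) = 2.45 - 7.76*l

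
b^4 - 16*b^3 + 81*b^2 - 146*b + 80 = (b - 8)*(b - 5)*(b - 2)*(b - 1)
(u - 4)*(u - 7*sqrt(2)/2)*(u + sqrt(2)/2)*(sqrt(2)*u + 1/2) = sqrt(2)*u^4 - 4*sqrt(2)*u^3 - 11*u^3/2 - 5*sqrt(2)*u^2 + 22*u^2 - 7*u/4 + 20*sqrt(2)*u + 7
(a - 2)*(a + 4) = a^2 + 2*a - 8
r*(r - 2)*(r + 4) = r^3 + 2*r^2 - 8*r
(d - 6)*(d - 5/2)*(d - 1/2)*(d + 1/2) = d^4 - 17*d^3/2 + 59*d^2/4 + 17*d/8 - 15/4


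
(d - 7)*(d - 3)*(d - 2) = d^3 - 12*d^2 + 41*d - 42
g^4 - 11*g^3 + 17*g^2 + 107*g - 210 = (g - 7)*(g - 5)*(g - 2)*(g + 3)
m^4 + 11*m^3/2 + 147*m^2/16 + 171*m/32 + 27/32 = (m + 1/4)*(m + 3/4)*(m + 3/2)*(m + 3)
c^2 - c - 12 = (c - 4)*(c + 3)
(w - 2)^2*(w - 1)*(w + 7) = w^4 + 2*w^3 - 27*w^2 + 52*w - 28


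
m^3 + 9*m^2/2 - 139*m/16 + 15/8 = (m - 5/4)*(m - 1/4)*(m + 6)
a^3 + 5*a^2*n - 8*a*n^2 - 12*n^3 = (a - 2*n)*(a + n)*(a + 6*n)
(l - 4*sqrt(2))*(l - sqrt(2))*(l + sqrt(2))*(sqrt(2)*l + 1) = sqrt(2)*l^4 - 7*l^3 - 6*sqrt(2)*l^2 + 14*l + 8*sqrt(2)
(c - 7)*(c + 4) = c^2 - 3*c - 28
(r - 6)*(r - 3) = r^2 - 9*r + 18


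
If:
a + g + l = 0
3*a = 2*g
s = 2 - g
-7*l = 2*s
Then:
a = 8/41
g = 12/41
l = -20/41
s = 70/41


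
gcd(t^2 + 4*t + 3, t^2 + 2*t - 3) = t + 3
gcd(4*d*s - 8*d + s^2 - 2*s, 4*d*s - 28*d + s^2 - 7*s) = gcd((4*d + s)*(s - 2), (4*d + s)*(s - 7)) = 4*d + s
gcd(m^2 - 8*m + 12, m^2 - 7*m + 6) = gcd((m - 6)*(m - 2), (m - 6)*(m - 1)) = m - 6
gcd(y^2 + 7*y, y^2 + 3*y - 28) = y + 7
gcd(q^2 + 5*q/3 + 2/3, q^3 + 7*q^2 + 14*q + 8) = q + 1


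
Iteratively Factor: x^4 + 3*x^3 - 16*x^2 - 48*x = (x + 3)*(x^3 - 16*x) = x*(x + 3)*(x^2 - 16) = x*(x - 4)*(x + 3)*(x + 4)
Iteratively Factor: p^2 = (p)*(p)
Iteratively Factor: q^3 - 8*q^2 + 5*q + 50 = (q - 5)*(q^2 - 3*q - 10) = (q - 5)^2*(q + 2)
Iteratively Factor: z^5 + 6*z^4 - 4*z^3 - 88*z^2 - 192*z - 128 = (z - 4)*(z^4 + 10*z^3 + 36*z^2 + 56*z + 32) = (z - 4)*(z + 4)*(z^3 + 6*z^2 + 12*z + 8) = (z - 4)*(z + 2)*(z + 4)*(z^2 + 4*z + 4) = (z - 4)*(z + 2)^2*(z + 4)*(z + 2)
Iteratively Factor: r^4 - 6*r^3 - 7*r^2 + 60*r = (r - 5)*(r^3 - r^2 - 12*r) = r*(r - 5)*(r^2 - r - 12) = r*(r - 5)*(r + 3)*(r - 4)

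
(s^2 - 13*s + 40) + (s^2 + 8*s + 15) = 2*s^2 - 5*s + 55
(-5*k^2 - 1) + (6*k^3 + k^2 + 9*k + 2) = 6*k^3 - 4*k^2 + 9*k + 1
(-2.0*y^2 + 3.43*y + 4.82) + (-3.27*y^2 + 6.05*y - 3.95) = -5.27*y^2 + 9.48*y + 0.87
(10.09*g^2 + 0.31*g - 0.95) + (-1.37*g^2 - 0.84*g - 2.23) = 8.72*g^2 - 0.53*g - 3.18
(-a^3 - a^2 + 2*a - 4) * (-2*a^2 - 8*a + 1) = 2*a^5 + 10*a^4 + 3*a^3 - 9*a^2 + 34*a - 4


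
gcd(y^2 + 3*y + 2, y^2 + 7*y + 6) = y + 1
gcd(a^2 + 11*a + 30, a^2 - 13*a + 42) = 1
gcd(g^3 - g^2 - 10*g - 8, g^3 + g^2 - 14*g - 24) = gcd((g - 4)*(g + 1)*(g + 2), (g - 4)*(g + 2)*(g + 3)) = g^2 - 2*g - 8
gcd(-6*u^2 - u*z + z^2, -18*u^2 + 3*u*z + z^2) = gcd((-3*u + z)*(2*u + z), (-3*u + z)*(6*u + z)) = -3*u + z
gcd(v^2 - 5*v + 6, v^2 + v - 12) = v - 3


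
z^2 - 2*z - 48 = (z - 8)*(z + 6)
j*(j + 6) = j^2 + 6*j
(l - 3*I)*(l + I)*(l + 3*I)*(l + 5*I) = l^4 + 6*I*l^3 + 4*l^2 + 54*I*l - 45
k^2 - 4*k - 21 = (k - 7)*(k + 3)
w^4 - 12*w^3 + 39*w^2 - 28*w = w*(w - 7)*(w - 4)*(w - 1)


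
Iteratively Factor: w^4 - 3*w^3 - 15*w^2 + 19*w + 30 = (w - 2)*(w^3 - w^2 - 17*w - 15) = (w - 5)*(w - 2)*(w^2 + 4*w + 3) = (w - 5)*(w - 2)*(w + 3)*(w + 1)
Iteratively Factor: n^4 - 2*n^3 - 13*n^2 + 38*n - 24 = (n - 1)*(n^3 - n^2 - 14*n + 24) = (n - 3)*(n - 1)*(n^2 + 2*n - 8) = (n - 3)*(n - 1)*(n + 4)*(n - 2)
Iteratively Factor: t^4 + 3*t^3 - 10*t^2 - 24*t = (t)*(t^3 + 3*t^2 - 10*t - 24) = t*(t + 2)*(t^2 + t - 12) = t*(t + 2)*(t + 4)*(t - 3)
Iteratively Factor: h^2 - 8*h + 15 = (h - 3)*(h - 5)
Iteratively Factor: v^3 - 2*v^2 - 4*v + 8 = (v - 2)*(v^2 - 4) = (v - 2)^2*(v + 2)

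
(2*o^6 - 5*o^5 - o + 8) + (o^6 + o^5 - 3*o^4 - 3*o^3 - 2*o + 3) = 3*o^6 - 4*o^5 - 3*o^4 - 3*o^3 - 3*o + 11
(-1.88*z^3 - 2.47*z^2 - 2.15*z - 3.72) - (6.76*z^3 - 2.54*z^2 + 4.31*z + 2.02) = -8.64*z^3 + 0.0699999999999998*z^2 - 6.46*z - 5.74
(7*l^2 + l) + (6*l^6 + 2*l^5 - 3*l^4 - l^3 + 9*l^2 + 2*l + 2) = 6*l^6 + 2*l^5 - 3*l^4 - l^3 + 16*l^2 + 3*l + 2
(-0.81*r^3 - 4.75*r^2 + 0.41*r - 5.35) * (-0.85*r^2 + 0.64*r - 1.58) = 0.6885*r^5 + 3.5191*r^4 - 2.1087*r^3 + 12.3149*r^2 - 4.0718*r + 8.453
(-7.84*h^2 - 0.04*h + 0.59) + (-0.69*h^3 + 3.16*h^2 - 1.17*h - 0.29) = -0.69*h^3 - 4.68*h^2 - 1.21*h + 0.3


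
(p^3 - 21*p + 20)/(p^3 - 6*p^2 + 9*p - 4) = (p + 5)/(p - 1)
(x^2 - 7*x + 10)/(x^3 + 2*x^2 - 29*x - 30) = (x - 2)/(x^2 + 7*x + 6)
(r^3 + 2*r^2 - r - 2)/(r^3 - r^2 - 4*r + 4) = (r + 1)/(r - 2)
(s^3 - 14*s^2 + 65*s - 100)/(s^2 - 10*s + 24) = (s^2 - 10*s + 25)/(s - 6)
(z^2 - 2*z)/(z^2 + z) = (z - 2)/(z + 1)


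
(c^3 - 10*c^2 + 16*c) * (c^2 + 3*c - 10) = c^5 - 7*c^4 - 24*c^3 + 148*c^2 - 160*c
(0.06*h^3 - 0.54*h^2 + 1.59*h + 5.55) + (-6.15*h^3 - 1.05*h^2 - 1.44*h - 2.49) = -6.09*h^3 - 1.59*h^2 + 0.15*h + 3.06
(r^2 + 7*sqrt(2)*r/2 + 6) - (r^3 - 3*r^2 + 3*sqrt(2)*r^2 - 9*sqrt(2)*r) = -r^3 - 3*sqrt(2)*r^2 + 4*r^2 + 25*sqrt(2)*r/2 + 6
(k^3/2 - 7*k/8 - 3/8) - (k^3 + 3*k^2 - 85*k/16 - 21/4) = -k^3/2 - 3*k^2 + 71*k/16 + 39/8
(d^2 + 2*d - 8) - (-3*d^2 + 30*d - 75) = 4*d^2 - 28*d + 67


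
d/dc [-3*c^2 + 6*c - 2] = 6 - 6*c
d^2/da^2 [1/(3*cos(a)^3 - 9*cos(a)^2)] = (-12*tan(a)^4 - 56/cos(a)^2 - 31/cos(a)^3 + 11*cos(3*a)/cos(a)^4 + 84/cos(a)^4)/(4*(cos(a) - 3)^3)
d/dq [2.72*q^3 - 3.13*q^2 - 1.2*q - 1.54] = 8.16*q^2 - 6.26*q - 1.2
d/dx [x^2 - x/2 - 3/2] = 2*x - 1/2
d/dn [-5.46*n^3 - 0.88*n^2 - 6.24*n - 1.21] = -16.38*n^2 - 1.76*n - 6.24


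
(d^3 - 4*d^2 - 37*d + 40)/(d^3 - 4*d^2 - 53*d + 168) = (d^2 + 4*d - 5)/(d^2 + 4*d - 21)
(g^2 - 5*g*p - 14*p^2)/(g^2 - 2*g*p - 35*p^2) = (g + 2*p)/(g + 5*p)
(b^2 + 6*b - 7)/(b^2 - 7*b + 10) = (b^2 + 6*b - 7)/(b^2 - 7*b + 10)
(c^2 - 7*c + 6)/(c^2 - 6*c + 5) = (c - 6)/(c - 5)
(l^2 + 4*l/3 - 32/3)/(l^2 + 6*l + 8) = (l - 8/3)/(l + 2)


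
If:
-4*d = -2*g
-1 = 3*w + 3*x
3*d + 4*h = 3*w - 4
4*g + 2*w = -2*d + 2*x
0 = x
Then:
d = 1/15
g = 2/15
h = -13/10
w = -1/3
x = 0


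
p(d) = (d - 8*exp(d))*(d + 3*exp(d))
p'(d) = (1 - 8*exp(d))*(d + 3*exp(d)) + (d - 8*exp(d))*(3*exp(d) + 1) = -5*d*exp(d) + 2*d - 48*exp(2*d) - 5*exp(d)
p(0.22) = -38.59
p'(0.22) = -81.69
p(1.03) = -201.67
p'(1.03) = -402.98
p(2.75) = -6080.13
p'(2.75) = -12033.01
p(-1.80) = 4.07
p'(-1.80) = -4.25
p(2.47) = -3494.39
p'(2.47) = -6909.15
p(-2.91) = 9.19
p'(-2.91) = -5.44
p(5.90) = -3208790.27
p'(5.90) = -6408694.93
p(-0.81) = -2.29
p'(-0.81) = -11.54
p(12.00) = -635748696259.73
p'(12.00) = -1271488441269.93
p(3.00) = -9974.57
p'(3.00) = -19760.29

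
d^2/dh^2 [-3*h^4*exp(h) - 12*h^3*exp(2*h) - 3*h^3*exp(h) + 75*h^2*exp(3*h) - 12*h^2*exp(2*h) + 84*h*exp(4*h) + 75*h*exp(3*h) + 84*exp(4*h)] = 3*(-h^4 - 16*h^3*exp(h) - 9*h^3 + 225*h^2*exp(2*h) - 64*h^2*exp(h) - 18*h^2 + 448*h*exp(3*h) + 525*h*exp(2*h) - 56*h*exp(h) - 6*h + 672*exp(3*h) + 200*exp(2*h) - 8*exp(h))*exp(h)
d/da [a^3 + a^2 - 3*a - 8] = 3*a^2 + 2*a - 3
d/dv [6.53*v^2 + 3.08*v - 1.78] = 13.06*v + 3.08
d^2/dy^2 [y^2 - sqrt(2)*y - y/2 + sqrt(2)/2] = 2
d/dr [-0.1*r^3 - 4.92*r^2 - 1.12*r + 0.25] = -0.3*r^2 - 9.84*r - 1.12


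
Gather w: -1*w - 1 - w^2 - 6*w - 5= -w^2 - 7*w - 6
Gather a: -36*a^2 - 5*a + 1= -36*a^2 - 5*a + 1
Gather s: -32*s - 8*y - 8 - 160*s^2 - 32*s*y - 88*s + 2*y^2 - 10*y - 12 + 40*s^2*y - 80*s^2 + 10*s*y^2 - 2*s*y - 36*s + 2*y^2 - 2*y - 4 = s^2*(40*y - 240) + s*(10*y^2 - 34*y - 156) + 4*y^2 - 20*y - 24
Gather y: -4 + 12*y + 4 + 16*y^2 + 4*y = 16*y^2 + 16*y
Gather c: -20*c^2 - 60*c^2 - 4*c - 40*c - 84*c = -80*c^2 - 128*c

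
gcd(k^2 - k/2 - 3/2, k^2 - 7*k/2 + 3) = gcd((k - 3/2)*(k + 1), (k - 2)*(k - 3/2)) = k - 3/2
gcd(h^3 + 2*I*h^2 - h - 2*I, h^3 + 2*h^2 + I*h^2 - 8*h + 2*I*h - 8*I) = 1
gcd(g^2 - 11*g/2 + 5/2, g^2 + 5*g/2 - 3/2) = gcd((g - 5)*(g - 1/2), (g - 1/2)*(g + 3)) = g - 1/2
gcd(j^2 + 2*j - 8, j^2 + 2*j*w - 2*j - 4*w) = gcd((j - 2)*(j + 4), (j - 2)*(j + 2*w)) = j - 2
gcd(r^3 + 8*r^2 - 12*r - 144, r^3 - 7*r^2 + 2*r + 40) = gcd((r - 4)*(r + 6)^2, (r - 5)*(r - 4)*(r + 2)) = r - 4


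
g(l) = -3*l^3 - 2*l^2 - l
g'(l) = -9*l^2 - 4*l - 1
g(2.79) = -83.51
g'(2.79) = -82.22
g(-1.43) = 6.11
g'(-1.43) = -13.68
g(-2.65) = 44.43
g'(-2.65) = -53.60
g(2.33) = -51.14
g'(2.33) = -59.18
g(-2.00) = 18.00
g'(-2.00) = -29.00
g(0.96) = -5.46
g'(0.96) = -13.13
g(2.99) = -101.06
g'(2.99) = -93.42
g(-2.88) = 57.95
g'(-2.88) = -64.13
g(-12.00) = 4908.00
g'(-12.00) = -1249.00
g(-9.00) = 2034.00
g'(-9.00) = -694.00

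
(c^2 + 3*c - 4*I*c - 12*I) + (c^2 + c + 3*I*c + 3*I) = 2*c^2 + 4*c - I*c - 9*I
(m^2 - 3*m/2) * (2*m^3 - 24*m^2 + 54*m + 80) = 2*m^5 - 27*m^4 + 90*m^3 - m^2 - 120*m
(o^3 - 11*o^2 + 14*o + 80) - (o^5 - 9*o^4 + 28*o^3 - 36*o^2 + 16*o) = -o^5 + 9*o^4 - 27*o^3 + 25*o^2 - 2*o + 80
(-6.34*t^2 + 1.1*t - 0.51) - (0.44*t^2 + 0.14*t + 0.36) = -6.78*t^2 + 0.96*t - 0.87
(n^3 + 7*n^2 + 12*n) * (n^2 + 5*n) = n^5 + 12*n^4 + 47*n^3 + 60*n^2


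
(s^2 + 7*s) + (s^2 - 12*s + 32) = 2*s^2 - 5*s + 32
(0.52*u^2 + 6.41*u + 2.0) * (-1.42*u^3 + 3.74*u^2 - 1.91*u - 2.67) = -0.7384*u^5 - 7.1574*u^4 + 20.1402*u^3 - 6.1515*u^2 - 20.9347*u - 5.34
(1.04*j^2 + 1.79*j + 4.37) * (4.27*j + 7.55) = 4.4408*j^3 + 15.4953*j^2 + 32.1744*j + 32.9935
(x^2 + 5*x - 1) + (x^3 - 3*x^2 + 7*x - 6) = x^3 - 2*x^2 + 12*x - 7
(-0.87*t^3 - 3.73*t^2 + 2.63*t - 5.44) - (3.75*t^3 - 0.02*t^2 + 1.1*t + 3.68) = -4.62*t^3 - 3.71*t^2 + 1.53*t - 9.12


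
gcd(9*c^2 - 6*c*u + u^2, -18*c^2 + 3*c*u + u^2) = -3*c + u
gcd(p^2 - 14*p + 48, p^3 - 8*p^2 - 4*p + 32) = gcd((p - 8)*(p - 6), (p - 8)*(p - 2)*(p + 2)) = p - 8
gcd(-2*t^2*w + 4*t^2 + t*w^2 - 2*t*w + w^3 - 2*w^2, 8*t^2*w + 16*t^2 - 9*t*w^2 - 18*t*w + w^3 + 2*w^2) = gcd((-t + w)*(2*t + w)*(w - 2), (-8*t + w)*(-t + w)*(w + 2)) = t - w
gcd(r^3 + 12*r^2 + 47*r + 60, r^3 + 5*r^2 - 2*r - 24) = r^2 + 7*r + 12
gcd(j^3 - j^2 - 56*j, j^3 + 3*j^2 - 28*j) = j^2 + 7*j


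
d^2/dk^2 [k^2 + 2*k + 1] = 2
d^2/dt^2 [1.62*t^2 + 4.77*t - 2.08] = 3.24000000000000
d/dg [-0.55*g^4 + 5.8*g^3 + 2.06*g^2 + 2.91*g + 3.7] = -2.2*g^3 + 17.4*g^2 + 4.12*g + 2.91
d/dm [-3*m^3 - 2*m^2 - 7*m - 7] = -9*m^2 - 4*m - 7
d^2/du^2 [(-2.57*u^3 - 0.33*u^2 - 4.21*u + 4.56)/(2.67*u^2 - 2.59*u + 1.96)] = (-5.6843418860808e-14*u^5 - 72.170422*u^3 + 283.686528*u^2 - 116.249448*u - 31.827656)/(19.034163*u^6 - 55.391553*u^5 + 95.649813*u^4 - 98.697907*u^3 + 70.214844*u^2 - 29.849232*u + 7.529536)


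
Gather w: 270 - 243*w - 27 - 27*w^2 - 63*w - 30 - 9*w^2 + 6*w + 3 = -36*w^2 - 300*w + 216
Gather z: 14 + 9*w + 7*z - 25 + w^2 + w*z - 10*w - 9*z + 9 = w^2 - w + z*(w - 2) - 2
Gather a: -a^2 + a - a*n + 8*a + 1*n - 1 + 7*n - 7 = -a^2 + a*(9 - n) + 8*n - 8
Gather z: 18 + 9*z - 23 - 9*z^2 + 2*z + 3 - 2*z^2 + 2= -11*z^2 + 11*z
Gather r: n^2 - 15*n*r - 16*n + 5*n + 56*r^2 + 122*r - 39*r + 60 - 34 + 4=n^2 - 11*n + 56*r^2 + r*(83 - 15*n) + 30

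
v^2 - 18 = (v - 3*sqrt(2))*(v + 3*sqrt(2))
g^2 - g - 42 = (g - 7)*(g + 6)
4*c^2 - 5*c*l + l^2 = (-4*c + l)*(-c + l)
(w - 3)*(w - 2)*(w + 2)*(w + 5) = w^4 + 2*w^3 - 19*w^2 - 8*w + 60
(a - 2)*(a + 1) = a^2 - a - 2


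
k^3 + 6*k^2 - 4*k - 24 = (k - 2)*(k + 2)*(k + 6)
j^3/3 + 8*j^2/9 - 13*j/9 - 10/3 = (j/3 + 1)*(j - 2)*(j + 5/3)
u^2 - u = u*(u - 1)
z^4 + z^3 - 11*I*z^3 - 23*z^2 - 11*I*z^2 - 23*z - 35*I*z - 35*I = (z + 1)*(z - 7*I)*(z - 5*I)*(z + I)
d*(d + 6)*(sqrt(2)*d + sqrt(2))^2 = 2*d^4 + 16*d^3 + 26*d^2 + 12*d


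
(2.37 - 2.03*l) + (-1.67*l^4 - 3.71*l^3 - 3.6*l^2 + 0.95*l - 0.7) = -1.67*l^4 - 3.71*l^3 - 3.6*l^2 - 1.08*l + 1.67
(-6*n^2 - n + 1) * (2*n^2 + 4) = -12*n^4 - 2*n^3 - 22*n^2 - 4*n + 4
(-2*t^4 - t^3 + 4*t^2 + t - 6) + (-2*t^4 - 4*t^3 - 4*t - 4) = -4*t^4 - 5*t^3 + 4*t^2 - 3*t - 10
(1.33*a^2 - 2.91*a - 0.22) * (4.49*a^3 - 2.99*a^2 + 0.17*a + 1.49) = 5.9717*a^5 - 17.0426*a^4 + 7.9392*a^3 + 2.1448*a^2 - 4.3733*a - 0.3278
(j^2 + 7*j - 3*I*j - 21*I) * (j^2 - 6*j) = j^4 + j^3 - 3*I*j^3 - 42*j^2 - 3*I*j^2 + 126*I*j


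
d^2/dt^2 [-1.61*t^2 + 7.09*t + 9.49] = -3.22000000000000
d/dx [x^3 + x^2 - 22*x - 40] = 3*x^2 + 2*x - 22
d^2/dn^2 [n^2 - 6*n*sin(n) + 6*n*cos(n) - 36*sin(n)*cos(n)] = -6*sqrt(2)*n*cos(n + pi/4) + 72*sin(2*n) - 12*sqrt(2)*sin(n + pi/4) + 2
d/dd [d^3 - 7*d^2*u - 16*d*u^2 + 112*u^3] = 3*d^2 - 14*d*u - 16*u^2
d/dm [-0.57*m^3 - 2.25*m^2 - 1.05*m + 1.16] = -1.71*m^2 - 4.5*m - 1.05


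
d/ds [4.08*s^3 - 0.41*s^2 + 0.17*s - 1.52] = 12.24*s^2 - 0.82*s + 0.17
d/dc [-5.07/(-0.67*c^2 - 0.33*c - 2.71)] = (-6.7938*c - 1.6731)/(0.67*c^2 + 0.33*c + 2.71)^2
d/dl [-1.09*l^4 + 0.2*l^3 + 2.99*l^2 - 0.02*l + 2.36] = -4.36*l^3 + 0.6*l^2 + 5.98*l - 0.02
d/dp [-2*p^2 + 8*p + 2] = 8 - 4*p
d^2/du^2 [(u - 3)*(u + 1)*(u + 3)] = 6*u + 2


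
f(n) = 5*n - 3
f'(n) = 5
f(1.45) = 4.25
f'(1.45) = 5.00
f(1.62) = 5.10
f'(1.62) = 5.00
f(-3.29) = -19.45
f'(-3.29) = 5.00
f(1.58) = 4.90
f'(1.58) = 5.00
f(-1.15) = -8.75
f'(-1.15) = 5.00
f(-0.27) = -4.35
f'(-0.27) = 5.00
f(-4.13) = -23.65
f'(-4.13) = 5.00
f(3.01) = 12.05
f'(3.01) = 5.00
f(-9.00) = -48.00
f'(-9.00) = 5.00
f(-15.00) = -78.00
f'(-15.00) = 5.00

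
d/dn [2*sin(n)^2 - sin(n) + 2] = (4*sin(n) - 1)*cos(n)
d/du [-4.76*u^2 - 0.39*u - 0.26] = -9.52*u - 0.39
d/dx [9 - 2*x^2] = -4*x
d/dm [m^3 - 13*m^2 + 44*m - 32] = 3*m^2 - 26*m + 44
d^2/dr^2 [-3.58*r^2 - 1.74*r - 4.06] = -7.16000000000000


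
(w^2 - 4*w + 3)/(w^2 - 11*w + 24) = (w - 1)/(w - 8)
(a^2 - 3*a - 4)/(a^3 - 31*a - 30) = (a - 4)/(a^2 - a - 30)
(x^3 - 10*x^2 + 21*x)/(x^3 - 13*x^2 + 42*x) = (x - 3)/(x - 6)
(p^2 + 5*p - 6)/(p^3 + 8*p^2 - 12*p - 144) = (p - 1)/(p^2 + 2*p - 24)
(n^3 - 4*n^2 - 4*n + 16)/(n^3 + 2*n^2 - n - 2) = (n^2 - 6*n + 8)/(n^2 - 1)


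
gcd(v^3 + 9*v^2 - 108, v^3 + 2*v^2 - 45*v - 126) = v + 6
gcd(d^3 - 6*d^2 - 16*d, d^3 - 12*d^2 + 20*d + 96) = d^2 - 6*d - 16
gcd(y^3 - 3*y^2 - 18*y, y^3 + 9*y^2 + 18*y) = y^2 + 3*y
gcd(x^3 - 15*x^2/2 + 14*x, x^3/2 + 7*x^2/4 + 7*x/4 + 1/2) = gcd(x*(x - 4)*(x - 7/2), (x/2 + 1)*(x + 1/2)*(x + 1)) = 1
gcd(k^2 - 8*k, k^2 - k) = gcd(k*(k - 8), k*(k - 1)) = k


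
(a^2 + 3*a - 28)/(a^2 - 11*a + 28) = (a + 7)/(a - 7)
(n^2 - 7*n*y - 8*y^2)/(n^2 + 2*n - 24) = (n^2 - 7*n*y - 8*y^2)/(n^2 + 2*n - 24)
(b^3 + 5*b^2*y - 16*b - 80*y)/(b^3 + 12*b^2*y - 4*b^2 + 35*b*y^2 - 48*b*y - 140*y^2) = (b + 4)/(b + 7*y)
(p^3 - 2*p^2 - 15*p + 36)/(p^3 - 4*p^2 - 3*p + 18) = (p + 4)/(p + 2)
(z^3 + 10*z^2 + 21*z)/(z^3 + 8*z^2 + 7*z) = (z + 3)/(z + 1)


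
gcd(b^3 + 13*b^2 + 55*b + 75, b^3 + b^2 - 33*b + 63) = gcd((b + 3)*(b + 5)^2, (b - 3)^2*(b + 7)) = 1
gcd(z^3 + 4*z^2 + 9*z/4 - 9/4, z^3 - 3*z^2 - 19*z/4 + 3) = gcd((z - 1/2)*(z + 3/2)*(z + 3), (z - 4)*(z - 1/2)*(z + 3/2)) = z^2 + z - 3/4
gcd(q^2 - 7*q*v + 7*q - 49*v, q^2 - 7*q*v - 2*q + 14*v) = q - 7*v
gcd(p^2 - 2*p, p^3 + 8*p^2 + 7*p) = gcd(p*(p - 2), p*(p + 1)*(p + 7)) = p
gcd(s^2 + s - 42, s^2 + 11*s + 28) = s + 7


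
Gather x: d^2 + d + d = d^2 + 2*d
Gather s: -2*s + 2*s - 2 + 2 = 0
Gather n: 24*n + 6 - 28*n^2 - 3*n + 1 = -28*n^2 + 21*n + 7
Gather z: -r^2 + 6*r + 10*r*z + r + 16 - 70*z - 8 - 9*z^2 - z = -r^2 + 7*r - 9*z^2 + z*(10*r - 71) + 8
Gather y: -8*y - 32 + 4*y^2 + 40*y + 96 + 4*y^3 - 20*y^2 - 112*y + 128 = 4*y^3 - 16*y^2 - 80*y + 192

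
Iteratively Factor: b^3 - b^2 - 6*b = (b)*(b^2 - b - 6) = b*(b + 2)*(b - 3)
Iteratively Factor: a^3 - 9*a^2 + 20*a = (a)*(a^2 - 9*a + 20) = a*(a - 4)*(a - 5)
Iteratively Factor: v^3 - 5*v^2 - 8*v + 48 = (v + 3)*(v^2 - 8*v + 16) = (v - 4)*(v + 3)*(v - 4)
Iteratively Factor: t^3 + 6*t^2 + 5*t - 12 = (t + 3)*(t^2 + 3*t - 4) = (t + 3)*(t + 4)*(t - 1)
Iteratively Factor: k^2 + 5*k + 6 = (k + 3)*(k + 2)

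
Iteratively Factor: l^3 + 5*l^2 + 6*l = (l + 3)*(l^2 + 2*l) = (l + 2)*(l + 3)*(l)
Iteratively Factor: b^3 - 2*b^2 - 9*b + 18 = (b + 3)*(b^2 - 5*b + 6) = (b - 2)*(b + 3)*(b - 3)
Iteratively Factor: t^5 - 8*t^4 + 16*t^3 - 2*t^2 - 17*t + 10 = (t + 1)*(t^4 - 9*t^3 + 25*t^2 - 27*t + 10) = (t - 1)*(t + 1)*(t^3 - 8*t^2 + 17*t - 10) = (t - 5)*(t - 1)*(t + 1)*(t^2 - 3*t + 2) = (t - 5)*(t - 1)^2*(t + 1)*(t - 2)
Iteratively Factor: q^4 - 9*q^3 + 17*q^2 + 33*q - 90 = (q - 5)*(q^3 - 4*q^2 - 3*q + 18) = (q - 5)*(q - 3)*(q^2 - q - 6) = (q - 5)*(q - 3)^2*(q + 2)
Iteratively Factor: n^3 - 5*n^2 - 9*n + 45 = (n - 3)*(n^2 - 2*n - 15) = (n - 5)*(n - 3)*(n + 3)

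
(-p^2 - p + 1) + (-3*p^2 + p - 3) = -4*p^2 - 2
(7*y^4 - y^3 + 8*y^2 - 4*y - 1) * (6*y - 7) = 42*y^5 - 55*y^4 + 55*y^3 - 80*y^2 + 22*y + 7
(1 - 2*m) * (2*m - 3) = -4*m^2 + 8*m - 3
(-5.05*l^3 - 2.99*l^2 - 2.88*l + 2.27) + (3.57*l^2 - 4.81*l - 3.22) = -5.05*l^3 + 0.58*l^2 - 7.69*l - 0.95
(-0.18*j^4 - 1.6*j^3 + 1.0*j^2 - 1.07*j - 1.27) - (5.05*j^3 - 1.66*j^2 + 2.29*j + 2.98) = -0.18*j^4 - 6.65*j^3 + 2.66*j^2 - 3.36*j - 4.25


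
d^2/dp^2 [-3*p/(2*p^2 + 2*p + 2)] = 3*(-p*(2*p + 1)^2 + (3*p + 1)*(p^2 + p + 1))/(p^2 + p + 1)^3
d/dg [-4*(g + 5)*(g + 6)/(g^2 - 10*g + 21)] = 12*(7*g^2 + 6*g - 177)/(g^4 - 20*g^3 + 142*g^2 - 420*g + 441)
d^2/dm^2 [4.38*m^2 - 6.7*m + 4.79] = 8.76000000000000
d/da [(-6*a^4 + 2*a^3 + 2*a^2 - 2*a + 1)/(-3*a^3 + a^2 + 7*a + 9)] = (18*a^6 - 12*a^5 - 118*a^4 - 200*a^3 + 79*a^2 + 34*a - 25)/(9*a^6 - 6*a^5 - 41*a^4 - 40*a^3 + 67*a^2 + 126*a + 81)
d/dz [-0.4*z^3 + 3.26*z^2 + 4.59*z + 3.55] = -1.2*z^2 + 6.52*z + 4.59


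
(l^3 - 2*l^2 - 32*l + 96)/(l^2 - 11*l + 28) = (l^2 + 2*l - 24)/(l - 7)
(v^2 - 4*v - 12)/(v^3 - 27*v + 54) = (v^2 - 4*v - 12)/(v^3 - 27*v + 54)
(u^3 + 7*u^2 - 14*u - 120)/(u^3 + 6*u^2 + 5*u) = (u^2 + 2*u - 24)/(u*(u + 1))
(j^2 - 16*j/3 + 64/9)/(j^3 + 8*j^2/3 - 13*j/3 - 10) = (9*j^2 - 48*j + 64)/(3*(3*j^3 + 8*j^2 - 13*j - 30))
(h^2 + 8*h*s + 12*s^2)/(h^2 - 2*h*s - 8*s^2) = (-h - 6*s)/(-h + 4*s)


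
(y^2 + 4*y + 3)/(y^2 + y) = (y + 3)/y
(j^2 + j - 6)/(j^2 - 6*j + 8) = (j + 3)/(j - 4)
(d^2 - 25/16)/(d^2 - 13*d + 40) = (d^2 - 25/16)/(d^2 - 13*d + 40)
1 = 1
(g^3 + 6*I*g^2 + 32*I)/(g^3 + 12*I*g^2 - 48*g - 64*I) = (g - 2*I)/(g + 4*I)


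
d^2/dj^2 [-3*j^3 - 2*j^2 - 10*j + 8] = -18*j - 4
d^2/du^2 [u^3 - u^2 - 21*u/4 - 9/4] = 6*u - 2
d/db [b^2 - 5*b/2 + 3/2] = 2*b - 5/2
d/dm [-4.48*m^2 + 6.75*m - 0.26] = 6.75 - 8.96*m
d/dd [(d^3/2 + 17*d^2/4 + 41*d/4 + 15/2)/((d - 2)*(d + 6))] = (2*d^4 + 16*d^3 - 45*d^2 - 468*d - 612)/(4*(d^4 + 8*d^3 - 8*d^2 - 96*d + 144))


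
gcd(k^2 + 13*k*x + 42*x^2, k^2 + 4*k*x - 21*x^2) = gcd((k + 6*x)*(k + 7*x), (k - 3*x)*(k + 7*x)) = k + 7*x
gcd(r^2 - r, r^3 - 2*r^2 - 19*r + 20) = r - 1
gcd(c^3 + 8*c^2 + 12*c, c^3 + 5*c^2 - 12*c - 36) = c^2 + 8*c + 12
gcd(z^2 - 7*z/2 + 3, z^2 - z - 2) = z - 2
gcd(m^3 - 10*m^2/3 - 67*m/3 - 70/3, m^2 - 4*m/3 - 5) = m + 5/3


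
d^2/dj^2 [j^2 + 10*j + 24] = 2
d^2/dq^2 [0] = 0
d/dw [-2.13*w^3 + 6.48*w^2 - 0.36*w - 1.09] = -6.39*w^2 + 12.96*w - 0.36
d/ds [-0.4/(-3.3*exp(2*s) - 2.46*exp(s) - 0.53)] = (-2.64*exp(s) - 0.984)*exp(s)/(3.3*exp(2*s) + 2.46*exp(s) + 0.53)^2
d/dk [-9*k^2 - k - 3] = -18*k - 1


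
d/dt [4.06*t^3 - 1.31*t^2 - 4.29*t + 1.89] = 12.18*t^2 - 2.62*t - 4.29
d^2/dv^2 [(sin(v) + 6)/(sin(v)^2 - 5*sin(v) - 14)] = (sin(v)^5 + 29*sin(v)^4 - 8*sin(v)^3 + 380*sin(v)^2 - 128*sin(v) - 328)/(-sin(v)^2 + 5*sin(v) + 14)^3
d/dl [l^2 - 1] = 2*l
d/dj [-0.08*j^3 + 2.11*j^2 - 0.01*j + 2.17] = -0.24*j^2 + 4.22*j - 0.01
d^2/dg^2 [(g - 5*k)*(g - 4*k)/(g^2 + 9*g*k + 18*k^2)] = 12*k*(-3*g^3 + g^2*k + 171*g*k^2 + 507*k^3)/(g^6 + 27*g^5*k + 297*g^4*k^2 + 1701*g^3*k^3 + 5346*g^2*k^4 + 8748*g*k^5 + 5832*k^6)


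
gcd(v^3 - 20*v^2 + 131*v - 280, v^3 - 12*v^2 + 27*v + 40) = v^2 - 13*v + 40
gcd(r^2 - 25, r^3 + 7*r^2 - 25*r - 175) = r^2 - 25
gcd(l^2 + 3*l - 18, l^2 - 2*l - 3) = l - 3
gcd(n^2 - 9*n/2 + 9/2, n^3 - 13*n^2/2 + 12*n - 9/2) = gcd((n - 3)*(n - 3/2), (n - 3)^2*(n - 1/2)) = n - 3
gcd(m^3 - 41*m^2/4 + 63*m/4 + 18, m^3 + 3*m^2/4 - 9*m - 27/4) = m^2 - 9*m/4 - 9/4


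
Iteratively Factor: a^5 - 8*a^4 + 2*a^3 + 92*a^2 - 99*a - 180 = (a - 3)*(a^4 - 5*a^3 - 13*a^2 + 53*a + 60) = (a - 3)*(a + 1)*(a^3 - 6*a^2 - 7*a + 60) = (a - 3)*(a + 1)*(a + 3)*(a^2 - 9*a + 20) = (a - 4)*(a - 3)*(a + 1)*(a + 3)*(a - 5)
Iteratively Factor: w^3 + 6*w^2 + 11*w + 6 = (w + 2)*(w^2 + 4*w + 3) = (w + 1)*(w + 2)*(w + 3)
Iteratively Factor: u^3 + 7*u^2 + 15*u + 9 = (u + 1)*(u^2 + 6*u + 9) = (u + 1)*(u + 3)*(u + 3)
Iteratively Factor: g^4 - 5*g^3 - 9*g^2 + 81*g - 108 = (g - 3)*(g^3 - 2*g^2 - 15*g + 36) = (g - 3)*(g + 4)*(g^2 - 6*g + 9) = (g - 3)^2*(g + 4)*(g - 3)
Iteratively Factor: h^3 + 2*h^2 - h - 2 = (h - 1)*(h^2 + 3*h + 2) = (h - 1)*(h + 2)*(h + 1)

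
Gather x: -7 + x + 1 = x - 6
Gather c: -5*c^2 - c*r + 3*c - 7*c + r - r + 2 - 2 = -5*c^2 + c*(-r - 4)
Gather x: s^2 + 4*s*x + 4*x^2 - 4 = s^2 + 4*s*x + 4*x^2 - 4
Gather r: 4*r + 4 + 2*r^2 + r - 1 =2*r^2 + 5*r + 3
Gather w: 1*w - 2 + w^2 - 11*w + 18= w^2 - 10*w + 16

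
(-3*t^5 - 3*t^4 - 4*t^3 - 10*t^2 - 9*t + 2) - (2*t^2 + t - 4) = -3*t^5 - 3*t^4 - 4*t^3 - 12*t^2 - 10*t + 6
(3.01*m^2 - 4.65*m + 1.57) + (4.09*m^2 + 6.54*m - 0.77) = 7.1*m^2 + 1.89*m + 0.8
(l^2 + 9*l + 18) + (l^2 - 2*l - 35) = 2*l^2 + 7*l - 17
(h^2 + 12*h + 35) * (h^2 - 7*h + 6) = h^4 + 5*h^3 - 43*h^2 - 173*h + 210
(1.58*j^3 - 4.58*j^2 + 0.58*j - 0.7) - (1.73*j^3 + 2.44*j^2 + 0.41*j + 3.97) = -0.15*j^3 - 7.02*j^2 + 0.17*j - 4.67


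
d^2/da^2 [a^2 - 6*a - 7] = 2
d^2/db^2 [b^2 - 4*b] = 2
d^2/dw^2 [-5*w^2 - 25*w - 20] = -10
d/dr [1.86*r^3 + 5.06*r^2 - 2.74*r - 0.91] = 5.58*r^2 + 10.12*r - 2.74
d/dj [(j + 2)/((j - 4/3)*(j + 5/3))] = 9*(-9*j^2 - 36*j - 26)/(81*j^4 + 54*j^3 - 351*j^2 - 120*j + 400)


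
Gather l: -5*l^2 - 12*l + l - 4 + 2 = -5*l^2 - 11*l - 2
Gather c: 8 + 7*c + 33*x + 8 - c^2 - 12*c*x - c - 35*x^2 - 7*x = -c^2 + c*(6 - 12*x) - 35*x^2 + 26*x + 16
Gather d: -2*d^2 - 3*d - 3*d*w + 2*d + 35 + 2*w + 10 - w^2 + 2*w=-2*d^2 + d*(-3*w - 1) - w^2 + 4*w + 45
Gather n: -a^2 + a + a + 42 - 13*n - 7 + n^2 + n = -a^2 + 2*a + n^2 - 12*n + 35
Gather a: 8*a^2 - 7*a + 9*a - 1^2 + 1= 8*a^2 + 2*a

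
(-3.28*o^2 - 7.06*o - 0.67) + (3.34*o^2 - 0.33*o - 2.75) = 0.0600000000000001*o^2 - 7.39*o - 3.42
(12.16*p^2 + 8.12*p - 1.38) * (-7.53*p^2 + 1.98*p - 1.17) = -91.5648*p^4 - 37.0668*p^3 + 12.2418*p^2 - 12.2328*p + 1.6146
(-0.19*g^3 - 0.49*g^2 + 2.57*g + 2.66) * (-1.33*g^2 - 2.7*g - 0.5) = 0.2527*g^5 + 1.1647*g^4 - 2.0001*g^3 - 10.2318*g^2 - 8.467*g - 1.33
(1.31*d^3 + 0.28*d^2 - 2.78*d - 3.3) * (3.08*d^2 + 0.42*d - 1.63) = 4.0348*d^5 + 1.4126*d^4 - 10.5801*d^3 - 11.788*d^2 + 3.1454*d + 5.379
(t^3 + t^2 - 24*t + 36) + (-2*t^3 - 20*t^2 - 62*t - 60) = -t^3 - 19*t^2 - 86*t - 24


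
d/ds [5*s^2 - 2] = 10*s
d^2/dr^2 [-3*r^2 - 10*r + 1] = -6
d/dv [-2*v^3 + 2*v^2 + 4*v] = -6*v^2 + 4*v + 4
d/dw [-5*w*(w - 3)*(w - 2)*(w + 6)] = -20*w^3 - 15*w^2 + 240*w - 180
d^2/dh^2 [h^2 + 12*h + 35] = 2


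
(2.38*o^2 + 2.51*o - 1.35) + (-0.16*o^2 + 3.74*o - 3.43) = 2.22*o^2 + 6.25*o - 4.78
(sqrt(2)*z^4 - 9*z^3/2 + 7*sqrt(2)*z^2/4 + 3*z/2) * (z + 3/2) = sqrt(2)*z^5 - 9*z^4/2 + 3*sqrt(2)*z^4/2 - 27*z^3/4 + 7*sqrt(2)*z^3/4 + 3*z^2/2 + 21*sqrt(2)*z^2/8 + 9*z/4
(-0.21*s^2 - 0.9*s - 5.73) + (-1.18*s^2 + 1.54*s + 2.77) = -1.39*s^2 + 0.64*s - 2.96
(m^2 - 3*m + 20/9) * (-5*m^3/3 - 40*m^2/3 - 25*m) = -5*m^5/3 - 25*m^4/3 + 305*m^3/27 + 1225*m^2/27 - 500*m/9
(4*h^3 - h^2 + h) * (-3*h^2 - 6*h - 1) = -12*h^5 - 21*h^4 - h^3 - 5*h^2 - h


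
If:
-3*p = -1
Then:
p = 1/3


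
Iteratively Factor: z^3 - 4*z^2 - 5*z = (z - 5)*(z^2 + z) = (z - 5)*(z + 1)*(z)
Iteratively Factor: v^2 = (v)*(v)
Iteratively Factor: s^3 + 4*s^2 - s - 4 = (s + 1)*(s^2 + 3*s - 4) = (s - 1)*(s + 1)*(s + 4)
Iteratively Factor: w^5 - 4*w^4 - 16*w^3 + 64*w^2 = (w)*(w^4 - 4*w^3 - 16*w^2 + 64*w) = w*(w + 4)*(w^3 - 8*w^2 + 16*w) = w*(w - 4)*(w + 4)*(w^2 - 4*w) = w*(w - 4)^2*(w + 4)*(w)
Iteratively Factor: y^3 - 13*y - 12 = (y + 1)*(y^2 - y - 12) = (y - 4)*(y + 1)*(y + 3)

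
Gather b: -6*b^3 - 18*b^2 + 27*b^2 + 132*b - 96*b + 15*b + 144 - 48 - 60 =-6*b^3 + 9*b^2 + 51*b + 36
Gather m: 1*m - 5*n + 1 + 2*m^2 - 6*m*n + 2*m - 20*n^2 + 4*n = 2*m^2 + m*(3 - 6*n) - 20*n^2 - n + 1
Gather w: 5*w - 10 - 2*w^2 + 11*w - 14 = -2*w^2 + 16*w - 24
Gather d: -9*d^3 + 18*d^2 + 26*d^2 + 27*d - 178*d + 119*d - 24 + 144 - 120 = -9*d^3 + 44*d^2 - 32*d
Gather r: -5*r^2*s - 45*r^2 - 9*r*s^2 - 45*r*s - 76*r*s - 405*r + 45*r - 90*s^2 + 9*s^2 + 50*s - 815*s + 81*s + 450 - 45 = r^2*(-5*s - 45) + r*(-9*s^2 - 121*s - 360) - 81*s^2 - 684*s + 405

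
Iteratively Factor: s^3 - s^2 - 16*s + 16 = (s - 4)*(s^2 + 3*s - 4) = (s - 4)*(s + 4)*(s - 1)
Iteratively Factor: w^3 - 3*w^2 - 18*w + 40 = (w - 2)*(w^2 - w - 20) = (w - 2)*(w + 4)*(w - 5)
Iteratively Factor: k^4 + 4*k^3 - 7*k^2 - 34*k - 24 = (k + 1)*(k^3 + 3*k^2 - 10*k - 24) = (k + 1)*(k + 2)*(k^2 + k - 12) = (k - 3)*(k + 1)*(k + 2)*(k + 4)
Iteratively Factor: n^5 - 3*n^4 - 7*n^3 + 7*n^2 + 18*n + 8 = (n - 2)*(n^4 - n^3 - 9*n^2 - 11*n - 4) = (n - 2)*(n + 1)*(n^3 - 2*n^2 - 7*n - 4) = (n - 2)*(n + 1)^2*(n^2 - 3*n - 4) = (n - 4)*(n - 2)*(n + 1)^2*(n + 1)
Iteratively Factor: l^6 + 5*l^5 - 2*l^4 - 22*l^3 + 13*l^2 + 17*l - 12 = (l + 3)*(l^5 + 2*l^4 - 8*l^3 + 2*l^2 + 7*l - 4) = (l - 1)*(l + 3)*(l^4 + 3*l^3 - 5*l^2 - 3*l + 4) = (l - 1)*(l + 1)*(l + 3)*(l^3 + 2*l^2 - 7*l + 4) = (l - 1)*(l + 1)*(l + 3)*(l + 4)*(l^2 - 2*l + 1) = (l - 1)^2*(l + 1)*(l + 3)*(l + 4)*(l - 1)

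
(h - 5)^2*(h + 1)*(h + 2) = h^4 - 7*h^3 - 3*h^2 + 55*h + 50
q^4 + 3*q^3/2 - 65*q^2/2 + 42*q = q*(q - 4)*(q - 3/2)*(q + 7)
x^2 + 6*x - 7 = (x - 1)*(x + 7)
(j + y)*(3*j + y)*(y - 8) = 3*j^2*y - 24*j^2 + 4*j*y^2 - 32*j*y + y^3 - 8*y^2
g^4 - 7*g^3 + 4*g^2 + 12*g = g*(g - 6)*(g - 2)*(g + 1)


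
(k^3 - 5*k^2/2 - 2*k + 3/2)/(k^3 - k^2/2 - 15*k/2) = (2*k^2 + k - 1)/(k*(2*k + 5))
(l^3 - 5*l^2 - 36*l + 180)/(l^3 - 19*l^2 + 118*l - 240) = (l + 6)/(l - 8)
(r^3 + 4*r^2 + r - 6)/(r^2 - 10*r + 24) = (r^3 + 4*r^2 + r - 6)/(r^2 - 10*r + 24)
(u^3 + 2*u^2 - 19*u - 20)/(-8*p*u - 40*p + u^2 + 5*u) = (-u^2 + 3*u + 4)/(8*p - u)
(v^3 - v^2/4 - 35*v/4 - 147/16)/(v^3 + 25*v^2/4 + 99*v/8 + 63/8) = (v - 7/2)/(v + 3)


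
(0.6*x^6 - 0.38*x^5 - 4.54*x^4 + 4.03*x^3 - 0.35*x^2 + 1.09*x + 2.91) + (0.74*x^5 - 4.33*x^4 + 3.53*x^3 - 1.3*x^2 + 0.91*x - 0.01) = 0.6*x^6 + 0.36*x^5 - 8.87*x^4 + 7.56*x^3 - 1.65*x^2 + 2.0*x + 2.9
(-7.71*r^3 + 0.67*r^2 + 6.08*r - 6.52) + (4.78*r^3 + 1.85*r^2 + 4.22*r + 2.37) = -2.93*r^3 + 2.52*r^2 + 10.3*r - 4.15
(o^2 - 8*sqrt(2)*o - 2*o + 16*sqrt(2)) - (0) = o^2 - 8*sqrt(2)*o - 2*o + 16*sqrt(2)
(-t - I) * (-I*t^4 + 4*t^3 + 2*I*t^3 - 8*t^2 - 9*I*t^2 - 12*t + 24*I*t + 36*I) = I*t^5 - 5*t^4 - 2*I*t^4 + 10*t^3 + 5*I*t^3 + 3*t^2 - 16*I*t^2 + 24*t - 24*I*t + 36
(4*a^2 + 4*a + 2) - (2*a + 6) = 4*a^2 + 2*a - 4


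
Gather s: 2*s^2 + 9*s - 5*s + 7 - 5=2*s^2 + 4*s + 2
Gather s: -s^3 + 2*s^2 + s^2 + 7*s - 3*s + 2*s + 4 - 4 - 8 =-s^3 + 3*s^2 + 6*s - 8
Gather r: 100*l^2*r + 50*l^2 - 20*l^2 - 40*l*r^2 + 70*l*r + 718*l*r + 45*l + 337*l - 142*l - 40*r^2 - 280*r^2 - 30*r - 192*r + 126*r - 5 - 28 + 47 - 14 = 30*l^2 + 240*l + r^2*(-40*l - 320) + r*(100*l^2 + 788*l - 96)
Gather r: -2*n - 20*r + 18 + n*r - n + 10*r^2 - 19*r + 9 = -3*n + 10*r^2 + r*(n - 39) + 27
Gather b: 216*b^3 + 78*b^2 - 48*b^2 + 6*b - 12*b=216*b^3 + 30*b^2 - 6*b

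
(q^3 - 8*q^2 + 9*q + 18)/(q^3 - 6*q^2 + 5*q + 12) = (q - 6)/(q - 4)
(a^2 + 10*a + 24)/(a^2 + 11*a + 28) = (a + 6)/(a + 7)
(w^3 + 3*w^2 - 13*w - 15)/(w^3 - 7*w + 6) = (w^3 + 3*w^2 - 13*w - 15)/(w^3 - 7*w + 6)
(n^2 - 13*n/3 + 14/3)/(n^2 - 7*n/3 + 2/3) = (3*n - 7)/(3*n - 1)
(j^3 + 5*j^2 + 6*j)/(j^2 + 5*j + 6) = j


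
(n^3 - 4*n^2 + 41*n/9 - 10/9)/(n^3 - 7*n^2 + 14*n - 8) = (n^2 - 2*n + 5/9)/(n^2 - 5*n + 4)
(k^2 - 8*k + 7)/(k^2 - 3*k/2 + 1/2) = 2*(k - 7)/(2*k - 1)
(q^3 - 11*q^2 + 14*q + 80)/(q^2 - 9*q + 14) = (q^3 - 11*q^2 + 14*q + 80)/(q^2 - 9*q + 14)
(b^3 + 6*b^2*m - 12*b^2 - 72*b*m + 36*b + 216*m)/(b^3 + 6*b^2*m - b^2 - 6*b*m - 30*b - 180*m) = (b - 6)/(b + 5)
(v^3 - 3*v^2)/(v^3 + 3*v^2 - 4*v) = v*(v - 3)/(v^2 + 3*v - 4)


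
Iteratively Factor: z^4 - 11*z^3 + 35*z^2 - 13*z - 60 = (z - 4)*(z^3 - 7*z^2 + 7*z + 15) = (z - 4)*(z + 1)*(z^2 - 8*z + 15) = (z - 4)*(z - 3)*(z + 1)*(z - 5)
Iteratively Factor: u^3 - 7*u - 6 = (u + 1)*(u^2 - u - 6) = (u + 1)*(u + 2)*(u - 3)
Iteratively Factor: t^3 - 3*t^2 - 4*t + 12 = (t + 2)*(t^2 - 5*t + 6) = (t - 3)*(t + 2)*(t - 2)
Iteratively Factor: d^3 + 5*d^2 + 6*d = (d)*(d^2 + 5*d + 6) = d*(d + 2)*(d + 3)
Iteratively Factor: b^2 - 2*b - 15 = (b - 5)*(b + 3)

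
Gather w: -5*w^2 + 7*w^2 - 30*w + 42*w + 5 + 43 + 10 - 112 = 2*w^2 + 12*w - 54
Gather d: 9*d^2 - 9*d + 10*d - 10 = 9*d^2 + d - 10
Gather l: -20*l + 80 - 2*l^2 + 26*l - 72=-2*l^2 + 6*l + 8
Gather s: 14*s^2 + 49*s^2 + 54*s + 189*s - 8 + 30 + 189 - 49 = 63*s^2 + 243*s + 162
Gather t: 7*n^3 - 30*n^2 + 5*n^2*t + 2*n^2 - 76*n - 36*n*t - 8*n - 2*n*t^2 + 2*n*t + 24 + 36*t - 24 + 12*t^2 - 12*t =7*n^3 - 28*n^2 - 84*n + t^2*(12 - 2*n) + t*(5*n^2 - 34*n + 24)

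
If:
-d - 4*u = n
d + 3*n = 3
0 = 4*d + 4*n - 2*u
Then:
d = -3/2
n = 3/2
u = 0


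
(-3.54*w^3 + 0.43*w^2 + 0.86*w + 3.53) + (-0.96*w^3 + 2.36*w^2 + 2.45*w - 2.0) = -4.5*w^3 + 2.79*w^2 + 3.31*w + 1.53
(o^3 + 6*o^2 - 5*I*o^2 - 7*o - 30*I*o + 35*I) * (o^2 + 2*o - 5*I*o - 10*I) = o^5 + 8*o^4 - 10*I*o^4 - 20*o^3 - 80*I*o^3 - 214*o^2 - 50*I*o^2 - 125*o + 140*I*o + 350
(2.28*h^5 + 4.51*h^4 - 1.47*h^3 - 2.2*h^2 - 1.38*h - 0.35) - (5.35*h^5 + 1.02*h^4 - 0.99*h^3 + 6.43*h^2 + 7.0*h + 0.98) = -3.07*h^5 + 3.49*h^4 - 0.48*h^3 - 8.63*h^2 - 8.38*h - 1.33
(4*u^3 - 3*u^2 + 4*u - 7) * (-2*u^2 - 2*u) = -8*u^5 - 2*u^4 - 2*u^3 + 6*u^2 + 14*u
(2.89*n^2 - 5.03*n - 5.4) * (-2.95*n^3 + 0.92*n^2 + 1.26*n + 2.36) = -8.5255*n^5 + 17.4973*n^4 + 14.9438*n^3 - 4.4854*n^2 - 18.6748*n - 12.744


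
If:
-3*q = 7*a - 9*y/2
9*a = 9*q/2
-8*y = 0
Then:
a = 0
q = 0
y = 0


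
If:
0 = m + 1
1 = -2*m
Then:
No Solution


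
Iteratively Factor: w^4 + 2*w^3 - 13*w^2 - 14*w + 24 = (w + 2)*(w^3 - 13*w + 12) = (w - 3)*(w + 2)*(w^2 + 3*w - 4) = (w - 3)*(w - 1)*(w + 2)*(w + 4)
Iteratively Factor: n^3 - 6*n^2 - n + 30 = (n - 5)*(n^2 - n - 6) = (n - 5)*(n - 3)*(n + 2)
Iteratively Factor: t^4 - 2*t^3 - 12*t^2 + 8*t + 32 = (t + 2)*(t^3 - 4*t^2 - 4*t + 16) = (t - 2)*(t + 2)*(t^2 - 2*t - 8) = (t - 4)*(t - 2)*(t + 2)*(t + 2)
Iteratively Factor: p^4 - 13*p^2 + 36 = (p - 3)*(p^3 + 3*p^2 - 4*p - 12) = (p - 3)*(p - 2)*(p^2 + 5*p + 6) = (p - 3)*(p - 2)*(p + 3)*(p + 2)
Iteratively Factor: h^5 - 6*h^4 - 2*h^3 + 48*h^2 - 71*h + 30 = (h - 5)*(h^4 - h^3 - 7*h^2 + 13*h - 6) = (h - 5)*(h - 2)*(h^3 + h^2 - 5*h + 3) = (h - 5)*(h - 2)*(h + 3)*(h^2 - 2*h + 1) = (h - 5)*(h - 2)*(h - 1)*(h + 3)*(h - 1)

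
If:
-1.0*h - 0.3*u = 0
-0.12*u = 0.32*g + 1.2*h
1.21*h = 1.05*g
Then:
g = 0.00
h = 0.00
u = 0.00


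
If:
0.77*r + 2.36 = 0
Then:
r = -3.06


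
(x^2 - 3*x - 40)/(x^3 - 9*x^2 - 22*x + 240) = 1/(x - 6)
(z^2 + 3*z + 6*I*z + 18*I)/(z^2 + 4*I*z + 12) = (z + 3)/(z - 2*I)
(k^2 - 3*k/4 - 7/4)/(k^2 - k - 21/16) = 4*(k + 1)/(4*k + 3)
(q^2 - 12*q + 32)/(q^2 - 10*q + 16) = (q - 4)/(q - 2)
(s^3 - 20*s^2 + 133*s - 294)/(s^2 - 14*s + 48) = (s^2 - 14*s + 49)/(s - 8)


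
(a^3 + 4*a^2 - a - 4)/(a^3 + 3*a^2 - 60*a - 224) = (a^2 - 1)/(a^2 - a - 56)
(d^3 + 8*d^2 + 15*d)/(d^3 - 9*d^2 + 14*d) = (d^2 + 8*d + 15)/(d^2 - 9*d + 14)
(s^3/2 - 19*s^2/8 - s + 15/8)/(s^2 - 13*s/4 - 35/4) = (4*s^2 + s - 3)/(2*(4*s + 7))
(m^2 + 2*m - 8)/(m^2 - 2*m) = (m + 4)/m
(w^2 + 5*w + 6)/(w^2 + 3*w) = (w + 2)/w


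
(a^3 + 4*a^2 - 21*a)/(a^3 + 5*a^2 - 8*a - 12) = a*(a^2 + 4*a - 21)/(a^3 + 5*a^2 - 8*a - 12)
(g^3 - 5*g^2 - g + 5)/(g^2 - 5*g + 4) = (g^2 - 4*g - 5)/(g - 4)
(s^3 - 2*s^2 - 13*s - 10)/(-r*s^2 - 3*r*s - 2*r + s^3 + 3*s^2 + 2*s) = (5 - s)/(r - s)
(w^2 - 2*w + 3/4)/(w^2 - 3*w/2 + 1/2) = (w - 3/2)/(w - 1)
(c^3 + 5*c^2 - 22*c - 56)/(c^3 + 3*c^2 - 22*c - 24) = (c^2 + 9*c + 14)/(c^2 + 7*c + 6)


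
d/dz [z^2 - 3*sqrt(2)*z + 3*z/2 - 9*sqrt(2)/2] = 2*z - 3*sqrt(2) + 3/2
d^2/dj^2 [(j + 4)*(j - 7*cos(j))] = (7*j + 28)*cos(j) + 14*sin(j) + 2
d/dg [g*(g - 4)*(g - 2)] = 3*g^2 - 12*g + 8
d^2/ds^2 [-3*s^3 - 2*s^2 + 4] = -18*s - 4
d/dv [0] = 0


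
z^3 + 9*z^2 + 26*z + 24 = (z + 2)*(z + 3)*(z + 4)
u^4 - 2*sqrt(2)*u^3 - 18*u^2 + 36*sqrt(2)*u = u*(u - 3*sqrt(2))*(u - 2*sqrt(2))*(u + 3*sqrt(2))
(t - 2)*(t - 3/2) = t^2 - 7*t/2 + 3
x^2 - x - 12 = (x - 4)*(x + 3)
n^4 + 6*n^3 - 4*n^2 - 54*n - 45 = (n - 3)*(n + 1)*(n + 3)*(n + 5)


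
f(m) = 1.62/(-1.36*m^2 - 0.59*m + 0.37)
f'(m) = 1.62*(2.72*m + 0.59)/(-1.36*m^2 - 0.59*m + 0.37)^2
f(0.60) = -3.42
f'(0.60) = 16.05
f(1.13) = -0.80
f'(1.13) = 1.44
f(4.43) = -0.06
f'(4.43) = 0.02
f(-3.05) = -0.15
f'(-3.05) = -0.11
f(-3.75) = -0.10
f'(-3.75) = -0.06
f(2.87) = -0.13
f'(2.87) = 0.09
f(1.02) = -0.98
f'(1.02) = 2.01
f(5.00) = -0.04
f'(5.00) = 0.02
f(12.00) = -0.01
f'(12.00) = 0.00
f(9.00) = -0.01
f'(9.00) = 0.00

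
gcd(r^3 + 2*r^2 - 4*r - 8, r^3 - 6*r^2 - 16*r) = r + 2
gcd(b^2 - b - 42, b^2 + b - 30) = b + 6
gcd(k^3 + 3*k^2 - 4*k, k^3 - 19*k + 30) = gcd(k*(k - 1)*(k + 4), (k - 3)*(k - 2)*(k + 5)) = 1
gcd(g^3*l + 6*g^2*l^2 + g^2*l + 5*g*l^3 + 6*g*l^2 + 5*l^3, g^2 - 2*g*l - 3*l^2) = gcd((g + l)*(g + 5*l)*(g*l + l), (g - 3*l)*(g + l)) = g + l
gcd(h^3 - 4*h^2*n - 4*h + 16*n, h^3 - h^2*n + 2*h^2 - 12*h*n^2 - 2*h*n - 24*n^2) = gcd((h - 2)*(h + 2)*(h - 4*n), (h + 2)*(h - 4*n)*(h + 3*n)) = h^2 - 4*h*n + 2*h - 8*n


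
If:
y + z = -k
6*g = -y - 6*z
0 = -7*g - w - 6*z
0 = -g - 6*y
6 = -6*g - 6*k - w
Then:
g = -18/35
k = -41/70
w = 3/5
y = 3/35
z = 1/2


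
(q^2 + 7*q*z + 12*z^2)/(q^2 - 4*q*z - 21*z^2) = (-q - 4*z)/(-q + 7*z)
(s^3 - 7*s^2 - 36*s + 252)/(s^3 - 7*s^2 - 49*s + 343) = (s^2 - 36)/(s^2 - 49)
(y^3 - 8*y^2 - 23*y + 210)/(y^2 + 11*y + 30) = (y^2 - 13*y + 42)/(y + 6)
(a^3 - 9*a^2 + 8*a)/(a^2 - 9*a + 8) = a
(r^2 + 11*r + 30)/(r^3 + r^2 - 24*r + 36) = (r + 5)/(r^2 - 5*r + 6)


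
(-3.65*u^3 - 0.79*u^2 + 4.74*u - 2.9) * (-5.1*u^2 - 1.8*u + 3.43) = 18.615*u^5 + 10.599*u^4 - 35.2715*u^3 + 3.5483*u^2 + 21.4782*u - 9.947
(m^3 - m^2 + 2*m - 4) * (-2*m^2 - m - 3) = -2*m^5 + m^4 - 6*m^3 + 9*m^2 - 2*m + 12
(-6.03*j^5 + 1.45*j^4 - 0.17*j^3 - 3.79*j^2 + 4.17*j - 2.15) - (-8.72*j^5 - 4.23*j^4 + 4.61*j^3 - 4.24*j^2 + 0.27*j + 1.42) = 2.69*j^5 + 5.68*j^4 - 4.78*j^3 + 0.45*j^2 + 3.9*j - 3.57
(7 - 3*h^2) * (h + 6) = -3*h^3 - 18*h^2 + 7*h + 42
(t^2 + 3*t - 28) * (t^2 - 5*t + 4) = t^4 - 2*t^3 - 39*t^2 + 152*t - 112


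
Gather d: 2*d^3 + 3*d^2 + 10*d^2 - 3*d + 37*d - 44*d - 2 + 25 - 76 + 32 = 2*d^3 + 13*d^2 - 10*d - 21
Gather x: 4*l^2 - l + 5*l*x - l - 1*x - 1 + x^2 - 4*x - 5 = 4*l^2 - 2*l + x^2 + x*(5*l - 5) - 6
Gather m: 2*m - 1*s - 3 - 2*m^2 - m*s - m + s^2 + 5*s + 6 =-2*m^2 + m*(1 - s) + s^2 + 4*s + 3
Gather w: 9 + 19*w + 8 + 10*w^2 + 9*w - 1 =10*w^2 + 28*w + 16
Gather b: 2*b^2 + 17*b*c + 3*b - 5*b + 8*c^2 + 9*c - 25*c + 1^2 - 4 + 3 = 2*b^2 + b*(17*c - 2) + 8*c^2 - 16*c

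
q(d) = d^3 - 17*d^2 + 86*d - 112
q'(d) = 3*d^2 - 34*d + 86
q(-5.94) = -1432.25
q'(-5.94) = 393.81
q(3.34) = 22.85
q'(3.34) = 5.91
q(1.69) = -10.39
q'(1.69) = 37.11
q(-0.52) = -161.46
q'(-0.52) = 104.49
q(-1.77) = -323.02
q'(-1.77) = 155.58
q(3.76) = 24.18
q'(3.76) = 0.57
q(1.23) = -30.08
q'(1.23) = 48.72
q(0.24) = -92.33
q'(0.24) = 78.01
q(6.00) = 8.00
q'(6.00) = -10.00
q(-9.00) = -2992.00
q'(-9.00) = 635.00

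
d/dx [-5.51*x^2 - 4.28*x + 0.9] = -11.02*x - 4.28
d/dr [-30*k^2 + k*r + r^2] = k + 2*r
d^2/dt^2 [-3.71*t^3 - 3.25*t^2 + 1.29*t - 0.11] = -22.26*t - 6.5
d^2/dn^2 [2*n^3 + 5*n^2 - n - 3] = 12*n + 10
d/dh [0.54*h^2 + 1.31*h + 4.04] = 1.08*h + 1.31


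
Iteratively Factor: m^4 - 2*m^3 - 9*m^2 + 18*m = (m - 3)*(m^3 + m^2 - 6*m) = (m - 3)*(m - 2)*(m^2 + 3*m) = (m - 3)*(m - 2)*(m + 3)*(m)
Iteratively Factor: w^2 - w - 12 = (w - 4)*(w + 3)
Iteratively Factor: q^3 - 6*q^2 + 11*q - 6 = (q - 3)*(q^2 - 3*q + 2) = (q - 3)*(q - 1)*(q - 2)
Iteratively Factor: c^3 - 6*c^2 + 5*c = (c)*(c^2 - 6*c + 5) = c*(c - 1)*(c - 5)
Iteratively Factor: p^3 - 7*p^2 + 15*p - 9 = (p - 3)*(p^2 - 4*p + 3) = (p - 3)*(p - 1)*(p - 3)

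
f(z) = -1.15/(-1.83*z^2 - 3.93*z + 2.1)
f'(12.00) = -0.00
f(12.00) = 0.00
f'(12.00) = -0.00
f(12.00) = 0.00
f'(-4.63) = 0.04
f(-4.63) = 0.06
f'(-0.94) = -0.03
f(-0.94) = -0.28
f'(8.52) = -0.00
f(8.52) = 0.01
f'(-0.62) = -0.13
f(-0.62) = -0.30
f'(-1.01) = -0.02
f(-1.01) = -0.27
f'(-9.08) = 0.00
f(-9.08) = 0.01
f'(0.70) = -3.12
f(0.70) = 0.74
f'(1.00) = -0.65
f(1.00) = 0.31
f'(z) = -1.15*(3.66*z + 3.93)/(-1.83*z^2 - 3.93*z + 2.1)^2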